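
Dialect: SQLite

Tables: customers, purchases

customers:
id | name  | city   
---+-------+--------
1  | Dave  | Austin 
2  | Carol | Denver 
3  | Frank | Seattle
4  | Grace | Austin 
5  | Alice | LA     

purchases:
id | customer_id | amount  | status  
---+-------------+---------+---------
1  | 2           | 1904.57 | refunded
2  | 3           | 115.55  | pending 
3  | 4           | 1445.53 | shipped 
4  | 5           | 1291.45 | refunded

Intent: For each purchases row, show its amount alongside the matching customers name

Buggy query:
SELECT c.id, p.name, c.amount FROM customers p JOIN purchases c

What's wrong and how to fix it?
Bug: Missing join condition: each purchases row is matched to all customers rows instead of just its own

Fix: Specify the join condition linking the foreign key to the parent id

Corrected query:
SELECT c.id, p.name, c.amount FROM customers p JOIN purchases c ON c.customer_id = p.id

Result:
id | name  | amount 
---+-------+--------
1  | Carol | 1904.57
2  | Frank | 115.55 
3  | Grace | 1445.53
4  | Alice | 1291.45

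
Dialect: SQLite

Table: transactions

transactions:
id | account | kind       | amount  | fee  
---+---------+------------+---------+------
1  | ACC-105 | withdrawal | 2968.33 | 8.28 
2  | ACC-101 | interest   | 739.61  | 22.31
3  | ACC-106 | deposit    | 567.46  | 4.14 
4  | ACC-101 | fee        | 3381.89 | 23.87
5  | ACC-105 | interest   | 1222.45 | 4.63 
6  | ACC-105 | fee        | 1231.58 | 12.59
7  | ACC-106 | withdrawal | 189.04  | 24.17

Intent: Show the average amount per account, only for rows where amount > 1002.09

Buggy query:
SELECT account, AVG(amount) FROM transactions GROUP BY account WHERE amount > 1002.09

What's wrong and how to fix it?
Bug: WHERE cannot follow GROUP BY

Fix: Move the WHERE clause before GROUP BY

Corrected query:
SELECT account, AVG(amount) FROM transactions WHERE amount > 1002.09 GROUP BY account

Result:
account | AVG(amount)
--------+------------
ACC-101 | 3381.89    
ACC-105 | 1807.453333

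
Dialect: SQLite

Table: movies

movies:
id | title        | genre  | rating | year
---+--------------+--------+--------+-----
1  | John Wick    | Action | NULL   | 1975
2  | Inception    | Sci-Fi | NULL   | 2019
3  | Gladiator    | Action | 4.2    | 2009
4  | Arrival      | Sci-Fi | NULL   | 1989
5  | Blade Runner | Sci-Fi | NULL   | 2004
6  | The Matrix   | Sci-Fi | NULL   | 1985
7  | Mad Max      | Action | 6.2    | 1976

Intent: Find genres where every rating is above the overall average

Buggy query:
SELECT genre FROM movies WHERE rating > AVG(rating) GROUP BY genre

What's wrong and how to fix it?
Bug: WHERE evaluates per row before aggregation, so AVG() is unavailable

Fix: Use a subquery for AVG and a HAVING MIN(...) filter so the condition holds for every row in the group

Corrected query:
SELECT genre FROM movies GROUP BY genre HAVING MIN(rating) > (SELECT AVG(rating) FROM movies)

Result:
(no rows)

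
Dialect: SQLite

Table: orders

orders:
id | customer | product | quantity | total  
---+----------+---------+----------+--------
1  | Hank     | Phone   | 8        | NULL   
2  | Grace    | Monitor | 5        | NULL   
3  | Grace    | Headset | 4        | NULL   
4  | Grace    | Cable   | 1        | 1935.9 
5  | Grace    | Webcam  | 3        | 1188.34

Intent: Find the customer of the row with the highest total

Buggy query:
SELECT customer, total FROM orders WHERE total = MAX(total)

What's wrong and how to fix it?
Bug: MAX(total) is an aggregate and cannot be used directly in WHERE

Fix: Use a subquery: WHERE total = (SELECT MAX(total) FROM orders)

Corrected query:
SELECT customer, total FROM orders WHERE total = (SELECT MAX(total) FROM orders)

Result:
customer | total 
---------+-------
Grace    | 1935.9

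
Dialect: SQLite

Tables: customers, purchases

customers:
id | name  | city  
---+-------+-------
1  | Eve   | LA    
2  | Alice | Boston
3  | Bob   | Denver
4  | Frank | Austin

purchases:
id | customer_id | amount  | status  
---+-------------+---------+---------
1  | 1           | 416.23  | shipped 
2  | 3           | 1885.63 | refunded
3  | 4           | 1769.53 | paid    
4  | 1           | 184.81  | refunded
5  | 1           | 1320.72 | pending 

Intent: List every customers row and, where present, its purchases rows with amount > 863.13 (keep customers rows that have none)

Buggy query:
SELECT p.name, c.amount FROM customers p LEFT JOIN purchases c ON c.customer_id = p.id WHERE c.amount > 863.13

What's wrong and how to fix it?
Bug: Filtering c.amount in WHERE discards the NULL rows produced by LEFT JOIN, turning it into an inner join

Fix: Put 'c.amount > 863.13' in the JOIN's ON clause instead of WHERE

Corrected query:
SELECT p.name, c.amount FROM customers p LEFT JOIN purchases c ON c.customer_id = p.id AND c.amount > 863.13

Result:
name  | amount 
------+--------
Eve   | 1320.72
Alice | NULL   
Bob   | 1885.63
Frank | 1769.53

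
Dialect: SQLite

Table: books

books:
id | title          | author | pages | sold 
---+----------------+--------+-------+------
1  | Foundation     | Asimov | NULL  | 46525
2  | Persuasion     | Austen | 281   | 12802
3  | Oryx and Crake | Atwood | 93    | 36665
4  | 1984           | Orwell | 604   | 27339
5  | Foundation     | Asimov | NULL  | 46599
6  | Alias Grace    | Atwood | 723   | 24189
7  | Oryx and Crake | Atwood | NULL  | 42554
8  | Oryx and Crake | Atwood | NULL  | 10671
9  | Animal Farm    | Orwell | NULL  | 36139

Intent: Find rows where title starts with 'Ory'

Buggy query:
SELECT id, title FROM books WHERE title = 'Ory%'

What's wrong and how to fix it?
Bug: Wildcards only work with LIKE; '=' treats '%' as a literal character

Fix: Use LIKE for wildcard pattern matching

Corrected query:
SELECT id, title FROM books WHERE title LIKE 'Ory%'

Result:
id | title         
---+---------------
3  | Oryx and Crake
7  | Oryx and Crake
8  | Oryx and Crake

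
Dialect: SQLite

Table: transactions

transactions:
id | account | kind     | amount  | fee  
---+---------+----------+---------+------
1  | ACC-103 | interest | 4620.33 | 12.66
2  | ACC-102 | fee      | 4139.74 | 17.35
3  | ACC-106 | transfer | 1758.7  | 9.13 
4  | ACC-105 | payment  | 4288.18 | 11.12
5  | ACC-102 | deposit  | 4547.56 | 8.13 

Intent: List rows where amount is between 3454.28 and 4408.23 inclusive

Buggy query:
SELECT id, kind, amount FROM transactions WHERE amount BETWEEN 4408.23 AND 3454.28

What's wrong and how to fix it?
Bug: The bounds are reversed; BETWEEN a AND b requires a <= b to match anything

Fix: Write BETWEEN 3454.28 AND 4408.23

Corrected query:
SELECT id, kind, amount FROM transactions WHERE amount BETWEEN 3454.28 AND 4408.23

Result:
id | kind    | amount 
---+---------+--------
2  | fee     | 4139.74
4  | payment | 4288.18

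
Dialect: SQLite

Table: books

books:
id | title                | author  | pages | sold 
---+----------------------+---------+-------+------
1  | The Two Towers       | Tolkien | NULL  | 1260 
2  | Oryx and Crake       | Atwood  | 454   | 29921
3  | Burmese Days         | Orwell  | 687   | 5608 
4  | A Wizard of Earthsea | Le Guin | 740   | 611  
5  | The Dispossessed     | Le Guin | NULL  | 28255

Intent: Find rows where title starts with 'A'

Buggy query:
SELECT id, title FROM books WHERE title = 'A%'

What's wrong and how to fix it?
Bug: '=' compares the literal string including the % character; pattern matching needs LIKE

Fix: Use LIKE for wildcard pattern matching

Corrected query:
SELECT id, title FROM books WHERE title LIKE 'A%'

Result:
id | title               
---+---------------------
4  | A Wizard of Earthsea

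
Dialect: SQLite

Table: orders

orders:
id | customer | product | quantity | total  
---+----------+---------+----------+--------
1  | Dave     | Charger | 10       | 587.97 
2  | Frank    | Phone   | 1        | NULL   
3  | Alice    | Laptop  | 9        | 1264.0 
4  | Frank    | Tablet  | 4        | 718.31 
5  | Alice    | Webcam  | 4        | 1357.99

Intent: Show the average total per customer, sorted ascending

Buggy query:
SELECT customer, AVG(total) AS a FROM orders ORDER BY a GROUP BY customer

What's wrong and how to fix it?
Bug: ORDER BY appears before GROUP BY; SQL clause order requires GROUP BY first

Fix: Reorder: SELECT … FROM … GROUP BY … ORDER BY …

Corrected query:
SELECT customer, AVG(total) AS a FROM orders GROUP BY customer ORDER BY a

Result:
customer | a       
---------+---------
Dave     | 587.97  
Frank    | 718.31  
Alice    | 1310.995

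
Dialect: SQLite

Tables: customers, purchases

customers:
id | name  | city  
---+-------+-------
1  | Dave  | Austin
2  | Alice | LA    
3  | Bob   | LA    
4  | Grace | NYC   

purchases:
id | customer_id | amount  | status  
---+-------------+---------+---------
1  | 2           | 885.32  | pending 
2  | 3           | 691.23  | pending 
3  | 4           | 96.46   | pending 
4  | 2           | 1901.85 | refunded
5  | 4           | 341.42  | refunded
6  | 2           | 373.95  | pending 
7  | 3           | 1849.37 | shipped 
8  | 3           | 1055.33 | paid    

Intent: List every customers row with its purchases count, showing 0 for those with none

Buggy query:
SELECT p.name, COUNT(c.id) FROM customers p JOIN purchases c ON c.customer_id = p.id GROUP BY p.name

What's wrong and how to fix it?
Bug: An inner join excludes parents with zero children

Fix: Switch to LEFT JOIN to retain unmatched parent rows

Corrected query:
SELECT p.name, COUNT(c.id) FROM customers p LEFT JOIN purchases c ON c.customer_id = p.id GROUP BY p.name

Result:
name  | COUNT(c.id)
------+------------
Alice | 3          
Bob   | 3          
Dave  | 0          
Grace | 2          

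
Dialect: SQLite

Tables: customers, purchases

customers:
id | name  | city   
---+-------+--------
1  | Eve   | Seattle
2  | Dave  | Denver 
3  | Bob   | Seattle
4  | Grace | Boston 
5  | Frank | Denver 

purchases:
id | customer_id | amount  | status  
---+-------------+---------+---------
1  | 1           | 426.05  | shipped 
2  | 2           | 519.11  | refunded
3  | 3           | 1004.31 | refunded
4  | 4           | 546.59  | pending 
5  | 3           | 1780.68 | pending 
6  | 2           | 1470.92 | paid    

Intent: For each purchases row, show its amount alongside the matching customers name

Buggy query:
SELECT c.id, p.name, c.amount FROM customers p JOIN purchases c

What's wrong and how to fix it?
Bug: Missing join condition: each purchases row is matched to all customers rows instead of just its own

Fix: Add ON c.customer_id = p.id to the JOIN

Corrected query:
SELECT c.id, p.name, c.amount FROM customers p JOIN purchases c ON c.customer_id = p.id

Result:
id | name  | amount 
---+-------+--------
1  | Eve   | 426.05 
2  | Dave  | 519.11 
3  | Bob   | 1004.31
4  | Grace | 546.59 
5  | Bob   | 1780.68
6  | Dave  | 1470.92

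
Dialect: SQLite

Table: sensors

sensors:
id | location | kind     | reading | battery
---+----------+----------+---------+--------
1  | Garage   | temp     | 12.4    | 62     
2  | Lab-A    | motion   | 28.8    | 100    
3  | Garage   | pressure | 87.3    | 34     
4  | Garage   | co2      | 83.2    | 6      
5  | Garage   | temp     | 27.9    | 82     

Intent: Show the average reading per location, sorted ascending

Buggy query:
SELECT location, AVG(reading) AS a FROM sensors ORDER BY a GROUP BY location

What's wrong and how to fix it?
Bug: ORDER BY appears before GROUP BY; SQL clause order requires GROUP BY first

Fix: Reorder: SELECT … FROM … GROUP BY … ORDER BY …

Corrected query:
SELECT location, AVG(reading) AS a FROM sensors GROUP BY location ORDER BY a

Result:
location | a   
---------+-----
Lab-A    | 28.8
Garage   | 52.7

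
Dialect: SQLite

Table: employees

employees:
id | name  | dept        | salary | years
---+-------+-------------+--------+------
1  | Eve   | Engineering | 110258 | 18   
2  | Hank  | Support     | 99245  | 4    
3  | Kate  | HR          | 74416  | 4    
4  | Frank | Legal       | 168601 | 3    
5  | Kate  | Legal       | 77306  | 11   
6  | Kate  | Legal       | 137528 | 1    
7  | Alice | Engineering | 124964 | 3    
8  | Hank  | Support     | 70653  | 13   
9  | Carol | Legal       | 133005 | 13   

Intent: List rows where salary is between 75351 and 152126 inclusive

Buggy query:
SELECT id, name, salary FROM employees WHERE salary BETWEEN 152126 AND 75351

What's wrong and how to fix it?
Bug: BETWEEN expects the lower bound first; with 152126 AND 75351 the range is empty

Fix: Write BETWEEN 75351 AND 152126

Corrected query:
SELECT id, name, salary FROM employees WHERE salary BETWEEN 75351 AND 152126

Result:
id | name  | salary
---+-------+-------
1  | Eve   | 110258
2  | Hank  | 99245 
5  | Kate  | 77306 
6  | Kate  | 137528
7  | Alice | 124964
9  | Carol | 133005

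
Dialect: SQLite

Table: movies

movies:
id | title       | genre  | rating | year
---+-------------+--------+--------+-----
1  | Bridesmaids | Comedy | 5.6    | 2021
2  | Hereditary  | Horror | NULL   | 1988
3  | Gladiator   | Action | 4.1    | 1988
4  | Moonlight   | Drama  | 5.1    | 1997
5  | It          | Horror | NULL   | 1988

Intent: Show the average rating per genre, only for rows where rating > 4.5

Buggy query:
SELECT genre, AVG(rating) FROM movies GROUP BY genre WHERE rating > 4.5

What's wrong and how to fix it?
Bug: Row-level WHERE must come before GROUP BY in the clause order

Fix: Place WHERE between FROM and GROUP BY

Corrected query:
SELECT genre, AVG(rating) FROM movies WHERE rating > 4.5 GROUP BY genre

Result:
genre  | AVG(rating)
-------+------------
Comedy | 5.6        
Drama  | 5.1        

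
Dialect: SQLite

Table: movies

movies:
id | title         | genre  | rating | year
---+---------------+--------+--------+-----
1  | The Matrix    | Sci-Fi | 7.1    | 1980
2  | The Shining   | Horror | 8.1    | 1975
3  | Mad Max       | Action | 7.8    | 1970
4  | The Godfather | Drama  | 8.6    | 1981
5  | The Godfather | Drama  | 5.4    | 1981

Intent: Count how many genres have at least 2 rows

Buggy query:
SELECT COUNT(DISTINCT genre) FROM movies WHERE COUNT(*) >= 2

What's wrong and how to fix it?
Bug: COUNT(*) cannot appear in WHERE; the per-group count doesn't exist yet

Fix: Use a subquery that GROUPs and filters with HAVING, then count its rows

Corrected query:
SELECT COUNT(*) FROM (SELECT genre FROM movies GROUP BY genre HAVING COUNT(*) >= 2)

Result:
COUNT(*)
--------
1       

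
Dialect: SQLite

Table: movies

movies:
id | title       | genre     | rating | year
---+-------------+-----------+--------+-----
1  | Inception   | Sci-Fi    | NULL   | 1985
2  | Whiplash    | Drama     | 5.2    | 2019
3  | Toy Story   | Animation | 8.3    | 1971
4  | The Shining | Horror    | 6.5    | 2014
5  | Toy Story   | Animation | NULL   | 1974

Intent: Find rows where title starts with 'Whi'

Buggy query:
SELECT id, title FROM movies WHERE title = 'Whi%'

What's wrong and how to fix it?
Bug: '=' compares the literal string including the % character; pattern matching needs LIKE

Fix: Use LIKE for wildcard pattern matching

Corrected query:
SELECT id, title FROM movies WHERE title LIKE 'Whi%'

Result:
id | title   
---+---------
2  | Whiplash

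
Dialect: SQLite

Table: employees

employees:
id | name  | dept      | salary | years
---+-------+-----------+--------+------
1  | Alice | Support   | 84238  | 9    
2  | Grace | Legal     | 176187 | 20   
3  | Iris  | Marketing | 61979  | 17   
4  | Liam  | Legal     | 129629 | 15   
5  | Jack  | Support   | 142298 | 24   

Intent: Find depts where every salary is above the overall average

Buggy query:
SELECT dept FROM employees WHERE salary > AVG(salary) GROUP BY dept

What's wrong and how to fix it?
Bug: AVG() is an aggregate; it can't sit directly in WHERE

Fix: Use a subquery for AVG and a HAVING MIN(...) filter so the condition holds for every row in the group

Corrected query:
SELECT dept FROM employees GROUP BY dept HAVING MIN(salary) > (SELECT AVG(salary) FROM employees)

Result:
dept 
-----
Legal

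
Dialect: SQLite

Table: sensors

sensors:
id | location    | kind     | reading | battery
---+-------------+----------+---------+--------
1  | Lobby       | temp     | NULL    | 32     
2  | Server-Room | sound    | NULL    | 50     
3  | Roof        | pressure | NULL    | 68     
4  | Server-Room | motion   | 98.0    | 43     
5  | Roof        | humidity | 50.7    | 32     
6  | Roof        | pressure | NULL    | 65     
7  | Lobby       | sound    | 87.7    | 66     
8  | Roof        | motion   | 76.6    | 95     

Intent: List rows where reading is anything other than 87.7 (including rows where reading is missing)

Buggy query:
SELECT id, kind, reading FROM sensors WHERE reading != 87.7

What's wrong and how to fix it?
Bug: 'reading != 87.7' is unknown when reading is NULL, so NULL rows are silently excluded

Fix: Add an explicit OR reading IS NULL to include the missing-value rows

Corrected query:
SELECT id, kind, reading FROM sensors WHERE reading != 87.7 OR reading IS NULL

Result:
id | kind     | reading
---+----------+--------
1  | temp     | NULL   
2  | sound    | NULL   
3  | pressure | NULL   
4  | motion   | 98     
5  | humidity | 50.7   
6  | pressure | NULL   
8  | motion   | 76.6   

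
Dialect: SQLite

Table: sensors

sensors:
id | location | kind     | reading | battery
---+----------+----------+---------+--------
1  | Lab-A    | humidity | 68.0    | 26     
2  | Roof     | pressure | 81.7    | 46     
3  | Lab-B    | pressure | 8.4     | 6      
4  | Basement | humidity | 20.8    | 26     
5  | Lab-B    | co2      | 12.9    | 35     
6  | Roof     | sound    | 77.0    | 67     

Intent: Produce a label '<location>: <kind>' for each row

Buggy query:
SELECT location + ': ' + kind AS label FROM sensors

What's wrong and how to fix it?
Bug: SQLite uses || for string concatenation; + coerces text to numbers (yielding 0)

Fix: Replace + with || to concatenate text

Corrected query:
SELECT location || ': ' || kind AS label FROM sensors

Result:
label             
------------------
Lab-A: humidity   
Roof: pressure    
Lab-B: pressure   
Basement: humidity
Lab-B: co2        
Roof: sound       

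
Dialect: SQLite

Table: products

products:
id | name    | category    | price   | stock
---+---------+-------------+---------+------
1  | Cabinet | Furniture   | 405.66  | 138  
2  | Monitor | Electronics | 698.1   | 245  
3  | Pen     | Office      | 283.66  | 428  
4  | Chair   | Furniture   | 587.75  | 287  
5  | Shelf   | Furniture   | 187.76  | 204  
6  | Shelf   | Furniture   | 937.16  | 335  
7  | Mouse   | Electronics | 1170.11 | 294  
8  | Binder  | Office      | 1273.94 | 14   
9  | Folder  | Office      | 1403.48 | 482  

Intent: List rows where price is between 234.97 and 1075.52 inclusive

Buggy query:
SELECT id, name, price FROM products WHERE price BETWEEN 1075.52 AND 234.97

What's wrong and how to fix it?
Bug: BETWEEN expects the lower bound first; with 1075.52 AND 234.97 the range is empty

Fix: Write BETWEEN 234.97 AND 1075.52

Corrected query:
SELECT id, name, price FROM products WHERE price BETWEEN 234.97 AND 1075.52

Result:
id | name    | price 
---+---------+-------
1  | Cabinet | 405.66
2  | Monitor | 698.1 
3  | Pen     | 283.66
4  | Chair   | 587.75
6  | Shelf   | 937.16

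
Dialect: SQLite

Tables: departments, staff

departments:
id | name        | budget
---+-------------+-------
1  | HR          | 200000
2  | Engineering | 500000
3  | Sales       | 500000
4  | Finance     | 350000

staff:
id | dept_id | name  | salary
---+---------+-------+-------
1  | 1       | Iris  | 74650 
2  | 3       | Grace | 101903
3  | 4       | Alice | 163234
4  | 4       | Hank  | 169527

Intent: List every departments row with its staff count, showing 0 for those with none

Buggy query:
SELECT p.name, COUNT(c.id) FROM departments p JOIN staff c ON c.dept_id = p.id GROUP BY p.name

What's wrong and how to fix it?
Bug: INNER JOIN drops departments rows that have no matching staff rows

Fix: Switch to LEFT JOIN to retain unmatched parent rows

Corrected query:
SELECT p.name, COUNT(c.id) FROM departments p LEFT JOIN staff c ON c.dept_id = p.id GROUP BY p.name

Result:
name        | COUNT(c.id)
------------+------------
Engineering | 0          
Finance     | 2          
HR          | 1          
Sales       | 1          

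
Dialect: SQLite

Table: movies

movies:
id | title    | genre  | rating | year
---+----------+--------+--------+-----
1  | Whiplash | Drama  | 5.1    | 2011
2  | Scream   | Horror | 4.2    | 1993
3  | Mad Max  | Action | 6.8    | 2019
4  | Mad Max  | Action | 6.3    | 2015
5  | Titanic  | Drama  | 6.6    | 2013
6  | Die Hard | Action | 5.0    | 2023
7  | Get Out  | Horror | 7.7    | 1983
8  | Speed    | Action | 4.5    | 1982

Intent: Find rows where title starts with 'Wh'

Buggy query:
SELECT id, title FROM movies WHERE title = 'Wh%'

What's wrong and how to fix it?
Bug: '=' compares the literal string including the % character; pattern matching needs LIKE

Fix: Replace '=' with LIKE so 'Wh%' is treated as a pattern

Corrected query:
SELECT id, title FROM movies WHERE title LIKE 'Wh%'

Result:
id | title   
---+---------
1  | Whiplash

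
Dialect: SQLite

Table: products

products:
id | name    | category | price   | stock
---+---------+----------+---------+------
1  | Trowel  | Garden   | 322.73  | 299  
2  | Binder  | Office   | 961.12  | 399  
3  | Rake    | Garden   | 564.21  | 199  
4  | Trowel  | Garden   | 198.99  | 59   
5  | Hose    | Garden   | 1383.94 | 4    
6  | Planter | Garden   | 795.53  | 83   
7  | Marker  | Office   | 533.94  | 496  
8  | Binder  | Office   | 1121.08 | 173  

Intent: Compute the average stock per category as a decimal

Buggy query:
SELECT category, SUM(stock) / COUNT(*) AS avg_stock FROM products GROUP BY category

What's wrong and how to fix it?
Bug: SUM(stock) and COUNT(*) are both integers; the division truncates the fractional part

Fix: Multiply by 1.0 (or CAST to REAL) to force floating-point division

Corrected query:
SELECT category, SUM(stock) * 1.0 / COUNT(*) AS avg_stock FROM products GROUP BY category

Result:
category | avg_stock
---------+----------
Garden   | 128.8    
Office   | 356      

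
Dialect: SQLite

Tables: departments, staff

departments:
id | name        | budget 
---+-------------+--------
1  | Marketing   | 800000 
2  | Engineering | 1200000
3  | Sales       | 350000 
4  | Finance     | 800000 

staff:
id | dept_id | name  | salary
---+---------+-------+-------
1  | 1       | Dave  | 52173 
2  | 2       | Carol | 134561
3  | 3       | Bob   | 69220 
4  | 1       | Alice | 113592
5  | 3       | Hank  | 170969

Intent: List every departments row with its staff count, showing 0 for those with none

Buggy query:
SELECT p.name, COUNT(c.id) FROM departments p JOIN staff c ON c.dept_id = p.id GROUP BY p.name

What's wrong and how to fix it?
Bug: INNER JOIN drops departments rows that have no matching staff rows

Fix: Switch to LEFT JOIN to retain unmatched parent rows

Corrected query:
SELECT p.name, COUNT(c.id) FROM departments p LEFT JOIN staff c ON c.dept_id = p.id GROUP BY p.name

Result:
name        | COUNT(c.id)
------------+------------
Engineering | 1          
Finance     | 0          
Marketing   | 2          
Sales       | 2          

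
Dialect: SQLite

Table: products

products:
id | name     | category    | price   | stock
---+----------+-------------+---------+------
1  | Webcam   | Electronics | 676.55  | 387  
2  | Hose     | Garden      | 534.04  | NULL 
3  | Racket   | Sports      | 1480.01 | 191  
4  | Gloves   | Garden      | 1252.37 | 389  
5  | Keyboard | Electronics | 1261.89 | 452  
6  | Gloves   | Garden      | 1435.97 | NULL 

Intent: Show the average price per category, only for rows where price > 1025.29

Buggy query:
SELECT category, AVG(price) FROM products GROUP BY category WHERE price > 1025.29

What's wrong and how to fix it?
Bug: WHERE cannot follow GROUP BY

Fix: Place WHERE between FROM and GROUP BY

Corrected query:
SELECT category, AVG(price) FROM products WHERE price > 1025.29 GROUP BY category

Result:
category    | AVG(price)
------------+-----------
Electronics | 1261.89   
Garden      | 1344.17   
Sports      | 1480.01   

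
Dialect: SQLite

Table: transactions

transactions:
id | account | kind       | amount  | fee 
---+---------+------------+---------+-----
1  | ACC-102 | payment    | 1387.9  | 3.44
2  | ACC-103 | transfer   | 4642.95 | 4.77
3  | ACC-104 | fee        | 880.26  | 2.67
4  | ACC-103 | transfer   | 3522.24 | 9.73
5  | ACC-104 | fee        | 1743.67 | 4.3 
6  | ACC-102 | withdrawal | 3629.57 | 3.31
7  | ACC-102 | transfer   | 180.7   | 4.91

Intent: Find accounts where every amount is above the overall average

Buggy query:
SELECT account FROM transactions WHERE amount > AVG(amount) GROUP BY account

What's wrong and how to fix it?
Bug: WHERE evaluates per row before aggregation, so AVG() is unavailable

Fix: Use a subquery for AVG and a HAVING MIN(...) filter so the condition holds for every row in the group

Corrected query:
SELECT account FROM transactions GROUP BY account HAVING MIN(amount) > (SELECT AVG(amount) FROM transactions)

Result:
account
-------
ACC-103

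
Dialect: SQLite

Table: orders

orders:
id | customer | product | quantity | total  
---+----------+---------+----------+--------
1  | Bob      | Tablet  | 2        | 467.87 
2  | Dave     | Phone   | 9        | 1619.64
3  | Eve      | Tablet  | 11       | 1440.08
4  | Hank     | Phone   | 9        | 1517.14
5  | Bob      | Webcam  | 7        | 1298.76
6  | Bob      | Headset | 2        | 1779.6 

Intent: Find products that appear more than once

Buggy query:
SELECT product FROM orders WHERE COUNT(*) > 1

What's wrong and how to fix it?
Bug: WHERE can't reference COUNT(*); aggregates are computed after WHERE

Fix: GROUP BY product, then filter groups with HAVING COUNT(*) > 1

Corrected query:
SELECT product FROM orders GROUP BY product HAVING COUNT(*) > 1

Result:
product
-------
Phone  
Tablet 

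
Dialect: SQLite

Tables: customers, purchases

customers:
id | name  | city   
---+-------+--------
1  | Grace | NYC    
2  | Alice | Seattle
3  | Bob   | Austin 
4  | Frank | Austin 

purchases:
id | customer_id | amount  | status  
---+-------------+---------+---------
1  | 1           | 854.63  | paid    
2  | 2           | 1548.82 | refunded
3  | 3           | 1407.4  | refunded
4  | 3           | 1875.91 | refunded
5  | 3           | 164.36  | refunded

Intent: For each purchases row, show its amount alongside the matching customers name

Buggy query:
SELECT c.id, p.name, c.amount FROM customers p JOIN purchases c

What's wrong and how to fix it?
Bug: Missing join condition: each purchases row is matched to all customers rows instead of just its own

Fix: Specify the join condition linking the foreign key to the parent id

Corrected query:
SELECT c.id, p.name, c.amount FROM customers p JOIN purchases c ON c.customer_id = p.id

Result:
id | name  | amount 
---+-------+--------
1  | Grace | 854.63 
2  | Alice | 1548.82
3  | Bob   | 1407.4 
4  | Bob   | 1875.91
5  | Bob   | 164.36 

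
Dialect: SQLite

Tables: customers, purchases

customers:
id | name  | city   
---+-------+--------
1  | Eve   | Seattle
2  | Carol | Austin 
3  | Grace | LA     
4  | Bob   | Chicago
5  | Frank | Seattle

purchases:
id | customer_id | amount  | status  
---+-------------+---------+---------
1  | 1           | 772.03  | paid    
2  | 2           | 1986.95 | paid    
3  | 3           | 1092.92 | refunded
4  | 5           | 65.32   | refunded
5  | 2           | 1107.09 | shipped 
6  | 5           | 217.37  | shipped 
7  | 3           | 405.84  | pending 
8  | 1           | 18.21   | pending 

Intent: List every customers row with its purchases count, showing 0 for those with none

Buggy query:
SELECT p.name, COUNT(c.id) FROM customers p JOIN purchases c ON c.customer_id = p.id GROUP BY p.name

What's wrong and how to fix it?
Bug: An inner join excludes parents with zero children

Fix: Switch to LEFT JOIN to retain unmatched parent rows

Corrected query:
SELECT p.name, COUNT(c.id) FROM customers p LEFT JOIN purchases c ON c.customer_id = p.id GROUP BY p.name

Result:
name  | COUNT(c.id)
------+------------
Bob   | 0          
Carol | 2          
Eve   | 2          
Frank | 2          
Grace | 2          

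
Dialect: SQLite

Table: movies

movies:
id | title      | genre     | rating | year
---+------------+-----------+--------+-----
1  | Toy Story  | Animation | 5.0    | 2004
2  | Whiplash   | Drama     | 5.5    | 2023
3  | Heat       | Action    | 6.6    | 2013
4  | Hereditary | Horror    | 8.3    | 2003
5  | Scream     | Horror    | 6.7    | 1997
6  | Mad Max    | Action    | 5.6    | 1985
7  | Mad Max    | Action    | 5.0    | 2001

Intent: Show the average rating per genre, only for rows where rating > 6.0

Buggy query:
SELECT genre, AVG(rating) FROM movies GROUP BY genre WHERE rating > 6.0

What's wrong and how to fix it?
Bug: Row-level WHERE must come before GROUP BY in the clause order

Fix: Place WHERE between FROM and GROUP BY

Corrected query:
SELECT genre, AVG(rating) FROM movies WHERE rating > 6.0 GROUP BY genre

Result:
genre  | AVG(rating)
-------+------------
Action | 6.6        
Horror | 7.5        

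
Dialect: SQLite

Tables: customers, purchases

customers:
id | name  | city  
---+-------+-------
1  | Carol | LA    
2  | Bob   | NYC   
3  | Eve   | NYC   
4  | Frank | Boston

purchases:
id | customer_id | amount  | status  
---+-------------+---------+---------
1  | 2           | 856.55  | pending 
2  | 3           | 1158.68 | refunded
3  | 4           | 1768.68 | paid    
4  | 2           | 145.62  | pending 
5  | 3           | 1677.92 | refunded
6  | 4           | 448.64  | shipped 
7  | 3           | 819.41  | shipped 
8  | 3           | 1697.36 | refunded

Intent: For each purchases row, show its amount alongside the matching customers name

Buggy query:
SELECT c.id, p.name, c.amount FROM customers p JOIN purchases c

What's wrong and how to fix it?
Bug: Missing join condition: each purchases row is matched to all customers rows instead of just its own

Fix: Add ON c.customer_id = p.id to the JOIN

Corrected query:
SELECT c.id, p.name, c.amount FROM customers p JOIN purchases c ON c.customer_id = p.id

Result:
id | name  | amount 
---+-------+--------
1  | Bob   | 856.55 
2  | Eve   | 1158.68
3  | Frank | 1768.68
4  | Bob   | 145.62 
5  | Eve   | 1677.92
6  | Frank | 448.64 
7  | Eve   | 819.41 
8  | Eve   | 1697.36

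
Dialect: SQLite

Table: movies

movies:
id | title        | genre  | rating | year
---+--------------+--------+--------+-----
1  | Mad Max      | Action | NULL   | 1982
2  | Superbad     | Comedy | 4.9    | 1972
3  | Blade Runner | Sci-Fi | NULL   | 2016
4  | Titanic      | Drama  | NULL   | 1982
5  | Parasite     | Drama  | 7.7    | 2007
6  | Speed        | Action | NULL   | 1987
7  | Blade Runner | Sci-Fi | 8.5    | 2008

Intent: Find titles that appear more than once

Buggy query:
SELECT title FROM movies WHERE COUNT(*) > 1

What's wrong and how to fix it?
Bug: COUNT(*) is an aggregate and cannot be used in WHERE

Fix: GROUP BY title, then filter groups with HAVING COUNT(*) > 1

Corrected query:
SELECT title FROM movies GROUP BY title HAVING COUNT(*) > 1

Result:
title       
------------
Blade Runner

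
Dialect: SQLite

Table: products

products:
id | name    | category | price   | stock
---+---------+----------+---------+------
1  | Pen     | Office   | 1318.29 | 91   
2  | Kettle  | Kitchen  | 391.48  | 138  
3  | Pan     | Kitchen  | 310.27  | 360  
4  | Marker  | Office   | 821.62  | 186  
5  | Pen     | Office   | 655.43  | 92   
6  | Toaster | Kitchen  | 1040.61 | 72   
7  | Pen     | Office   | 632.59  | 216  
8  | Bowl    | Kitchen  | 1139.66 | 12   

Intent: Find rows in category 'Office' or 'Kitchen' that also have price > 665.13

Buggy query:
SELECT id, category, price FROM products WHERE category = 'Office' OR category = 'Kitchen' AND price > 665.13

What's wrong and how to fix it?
Bug: Without parentheses, AND is evaluated before OR, so the price filter only applies to the 'Kitchen' branch

Fix: Group the OR with parentheses (or use IN), then AND the threshold

Corrected query:
SELECT id, category, price FROM products WHERE (category = 'Office' OR category = 'Kitchen') AND price > 665.13

Result:
id | category | price  
---+----------+--------
1  | Office   | 1318.29
4  | Office   | 821.62 
6  | Kitchen  | 1040.61
8  | Kitchen  | 1139.66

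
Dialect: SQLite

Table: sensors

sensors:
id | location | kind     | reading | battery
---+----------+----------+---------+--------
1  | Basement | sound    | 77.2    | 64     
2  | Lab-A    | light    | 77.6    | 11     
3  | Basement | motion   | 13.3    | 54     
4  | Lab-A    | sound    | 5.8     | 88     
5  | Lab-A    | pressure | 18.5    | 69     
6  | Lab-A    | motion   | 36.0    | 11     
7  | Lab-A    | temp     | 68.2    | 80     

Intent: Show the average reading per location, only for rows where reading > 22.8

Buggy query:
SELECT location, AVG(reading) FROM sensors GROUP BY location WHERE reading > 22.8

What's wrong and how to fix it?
Bug: Row-level WHERE must come before GROUP BY in the clause order

Fix: Place WHERE between FROM and GROUP BY

Corrected query:
SELECT location, AVG(reading) FROM sensors WHERE reading > 22.8 GROUP BY location

Result:
location | AVG(reading)
---------+-------------
Basement | 77.2        
Lab-A    | 60.6        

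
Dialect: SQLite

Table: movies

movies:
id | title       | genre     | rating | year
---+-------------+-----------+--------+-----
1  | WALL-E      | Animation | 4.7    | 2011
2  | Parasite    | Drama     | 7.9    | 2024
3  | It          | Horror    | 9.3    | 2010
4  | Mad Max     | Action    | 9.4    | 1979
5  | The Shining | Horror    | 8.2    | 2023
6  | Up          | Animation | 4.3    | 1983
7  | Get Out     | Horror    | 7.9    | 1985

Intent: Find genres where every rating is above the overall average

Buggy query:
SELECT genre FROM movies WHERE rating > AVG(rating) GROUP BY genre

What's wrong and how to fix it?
Bug: AVG() is an aggregate; it can't sit directly in WHERE

Fix: Use a subquery for AVG and a HAVING MIN(...) filter so the condition holds for every row in the group

Corrected query:
SELECT genre FROM movies GROUP BY genre HAVING MIN(rating) > (SELECT AVG(rating) FROM movies)

Result:
genre 
------
Action
Drama 
Horror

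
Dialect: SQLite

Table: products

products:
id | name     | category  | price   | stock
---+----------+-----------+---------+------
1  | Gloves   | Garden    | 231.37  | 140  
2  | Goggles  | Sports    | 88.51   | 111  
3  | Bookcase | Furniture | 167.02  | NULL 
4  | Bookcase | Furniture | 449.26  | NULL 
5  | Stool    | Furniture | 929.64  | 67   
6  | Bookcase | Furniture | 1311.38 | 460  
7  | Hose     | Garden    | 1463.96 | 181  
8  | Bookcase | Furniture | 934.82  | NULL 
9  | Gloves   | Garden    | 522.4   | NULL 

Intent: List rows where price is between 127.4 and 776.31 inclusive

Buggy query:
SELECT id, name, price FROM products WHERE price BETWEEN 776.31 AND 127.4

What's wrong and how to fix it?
Bug: The bounds are reversed; BETWEEN a AND b requires a <= b to match anything

Fix: Swap the bounds so the smaller value comes first

Corrected query:
SELECT id, name, price FROM products WHERE price BETWEEN 127.4 AND 776.31

Result:
id | name     | price 
---+----------+-------
1  | Gloves   | 231.37
3  | Bookcase | 167.02
4  | Bookcase | 449.26
9  | Gloves   | 522.4 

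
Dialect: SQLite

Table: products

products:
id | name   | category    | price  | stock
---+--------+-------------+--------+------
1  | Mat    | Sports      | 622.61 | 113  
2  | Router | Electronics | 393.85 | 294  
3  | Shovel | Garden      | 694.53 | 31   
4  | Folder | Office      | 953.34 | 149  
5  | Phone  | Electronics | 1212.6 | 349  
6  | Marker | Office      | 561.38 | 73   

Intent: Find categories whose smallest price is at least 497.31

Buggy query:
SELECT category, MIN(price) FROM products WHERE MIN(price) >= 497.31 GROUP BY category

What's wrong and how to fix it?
Bug: Aggregates like MIN are computed per group after WHERE runs

Fix: Replace WHERE with HAVING after the GROUP BY

Corrected query:
SELECT category, MIN(price) FROM products GROUP BY category HAVING MIN(price) >= 497.31

Result:
category | MIN(price)
---------+-----------
Garden   | 694.53    
Office   | 561.38    
Sports   | 622.61    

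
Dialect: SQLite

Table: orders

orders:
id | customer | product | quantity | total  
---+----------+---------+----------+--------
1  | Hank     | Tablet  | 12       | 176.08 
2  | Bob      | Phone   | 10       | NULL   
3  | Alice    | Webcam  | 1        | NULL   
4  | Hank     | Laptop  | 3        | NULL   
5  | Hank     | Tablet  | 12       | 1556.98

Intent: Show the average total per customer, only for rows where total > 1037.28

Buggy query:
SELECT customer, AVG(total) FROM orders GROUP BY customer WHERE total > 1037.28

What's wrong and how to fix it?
Bug: WHERE cannot follow GROUP BY

Fix: Place WHERE between FROM and GROUP BY

Corrected query:
SELECT customer, AVG(total) FROM orders WHERE total > 1037.28 GROUP BY customer

Result:
customer | AVG(total)
---------+-----------
Hank     | 1556.98   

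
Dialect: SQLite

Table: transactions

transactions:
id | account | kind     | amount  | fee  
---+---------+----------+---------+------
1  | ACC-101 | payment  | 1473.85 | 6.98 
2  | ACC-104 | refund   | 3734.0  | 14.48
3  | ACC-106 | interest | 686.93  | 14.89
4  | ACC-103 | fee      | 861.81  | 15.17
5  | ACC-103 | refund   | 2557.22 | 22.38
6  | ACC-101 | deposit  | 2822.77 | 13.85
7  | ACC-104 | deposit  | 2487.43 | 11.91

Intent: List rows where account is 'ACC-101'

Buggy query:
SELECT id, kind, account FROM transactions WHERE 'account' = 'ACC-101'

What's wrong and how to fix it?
Bug: 'account' in single quotes is a string literal, not the column; the comparison is literal-vs-literal and never true

Fix: Reference the column as account without single quotes

Corrected query:
SELECT id, kind, account FROM transactions WHERE account = 'ACC-101'

Result:
id | kind    | account
---+---------+--------
1  | payment | ACC-101
6  | deposit | ACC-101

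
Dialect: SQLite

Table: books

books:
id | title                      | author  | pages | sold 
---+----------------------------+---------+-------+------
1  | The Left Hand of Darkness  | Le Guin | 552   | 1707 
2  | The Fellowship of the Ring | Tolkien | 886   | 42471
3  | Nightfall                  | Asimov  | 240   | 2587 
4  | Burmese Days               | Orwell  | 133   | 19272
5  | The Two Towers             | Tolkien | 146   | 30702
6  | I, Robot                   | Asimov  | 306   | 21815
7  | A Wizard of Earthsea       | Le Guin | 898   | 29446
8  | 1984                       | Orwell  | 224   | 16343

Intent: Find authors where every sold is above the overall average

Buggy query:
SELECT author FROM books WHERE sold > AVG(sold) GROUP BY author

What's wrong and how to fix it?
Bug: WHERE evaluates per row before aggregation, so AVG() is unavailable

Fix: Use a subquery for AVG and a HAVING MIN(...) filter so the condition holds for every row in the group

Corrected query:
SELECT author FROM books GROUP BY author HAVING MIN(sold) > (SELECT AVG(sold) FROM books)

Result:
author 
-------
Tolkien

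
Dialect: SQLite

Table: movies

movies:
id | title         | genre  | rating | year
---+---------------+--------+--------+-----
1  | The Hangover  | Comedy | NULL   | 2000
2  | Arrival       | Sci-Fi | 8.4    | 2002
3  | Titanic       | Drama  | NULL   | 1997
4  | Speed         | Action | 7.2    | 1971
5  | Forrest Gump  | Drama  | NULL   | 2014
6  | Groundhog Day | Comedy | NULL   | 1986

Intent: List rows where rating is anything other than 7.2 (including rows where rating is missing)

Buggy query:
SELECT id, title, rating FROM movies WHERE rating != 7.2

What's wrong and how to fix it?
Bug: 'rating != 7.2' is unknown when rating is NULL, so NULL rows are silently excluded

Fix: Add an explicit OR rating IS NULL to include the missing-value rows

Corrected query:
SELECT id, title, rating FROM movies WHERE rating != 7.2 OR rating IS NULL

Result:
id | title         | rating
---+---------------+-------
1  | The Hangover  | NULL  
2  | Arrival       | 8.4   
3  | Titanic       | NULL  
5  | Forrest Gump  | NULL  
6  | Groundhog Day | NULL  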